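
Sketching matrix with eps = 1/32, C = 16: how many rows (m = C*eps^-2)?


1/eps = 32.
(1/eps)^2 = 1024.
m = 16*1024 = 16384.

16384


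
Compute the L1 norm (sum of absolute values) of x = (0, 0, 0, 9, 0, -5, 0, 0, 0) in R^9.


Non-zero entries: [(3, 9), (5, -5)]
Absolute values: [9, 5]
||x||_1 = sum = 14.

14


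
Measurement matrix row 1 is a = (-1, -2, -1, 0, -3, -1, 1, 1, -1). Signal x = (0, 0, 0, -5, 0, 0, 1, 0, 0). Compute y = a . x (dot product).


Non-zero terms: ['0*-5', '1*1']
Products: [0, 1]
y = sum = 1.

1


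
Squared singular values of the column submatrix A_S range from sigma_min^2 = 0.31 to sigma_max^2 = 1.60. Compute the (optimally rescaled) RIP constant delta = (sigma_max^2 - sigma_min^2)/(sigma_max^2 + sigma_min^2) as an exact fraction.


lambda_max - lambda_min = 1.60 - 0.31 = 1.29.
lambda_max + lambda_min = 1.60 + 0.31 = 1.91.
delta = 1.29/1.91 = 129/191.

129/191


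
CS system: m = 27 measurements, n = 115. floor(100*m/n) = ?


100*m/n = 100*27/115 ≈ 23.4783.
floor = 23.

23


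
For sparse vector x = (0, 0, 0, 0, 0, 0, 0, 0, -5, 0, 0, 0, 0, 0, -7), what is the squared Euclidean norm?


Non-zero entries: [(8, -5), (14, -7)]
Squares: [25, 49]
||x||_2^2 = sum = 74.

74


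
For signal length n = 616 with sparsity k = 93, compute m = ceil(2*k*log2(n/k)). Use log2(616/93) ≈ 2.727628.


log2(n/k) = log2(616/93) ≈ 2.727628.
2*k*log2(n/k) ≈ 2*93*2.727628 = 507.338808.
m = ceil(507.338808) = 508.

508


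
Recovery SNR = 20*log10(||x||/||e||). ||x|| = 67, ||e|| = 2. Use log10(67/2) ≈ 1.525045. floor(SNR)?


||x||/||e|| = 67/2.
log10(67/2) ≈ 1.525045.
20*log10(||x||/||e||) ≈ 20*1.525045 = 30.5009.
floor(30.5009) = 30.

30


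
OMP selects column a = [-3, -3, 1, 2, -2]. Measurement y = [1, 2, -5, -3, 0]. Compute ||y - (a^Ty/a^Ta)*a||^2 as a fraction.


a^T a = 27.
a^T y = -20.
coeff = -20/27 = -20/27.
||r||^2 = 653/27.

653/27


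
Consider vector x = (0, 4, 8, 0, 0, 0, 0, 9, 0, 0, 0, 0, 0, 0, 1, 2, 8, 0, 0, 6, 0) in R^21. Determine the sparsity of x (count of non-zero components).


Non-zero positions: [1, 2, 7, 14, 15, 16, 19].
Sparsity = 7.

7


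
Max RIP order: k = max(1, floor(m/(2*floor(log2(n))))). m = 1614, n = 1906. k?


floor(log2(1906)) = 10.
2*10 = 20.
m/(2*floor(log2(n))) = 1614/20 ≈ 80.7.
floor = 80.
k = max(1, 80) = 80.

80


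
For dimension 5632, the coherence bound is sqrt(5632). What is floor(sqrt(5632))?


75^2 = 5625 <= 5632 < 5776 = 76^2, so 75 <= sqrt(5632) < 76.
floor(sqrt(5632)) = 75.

75


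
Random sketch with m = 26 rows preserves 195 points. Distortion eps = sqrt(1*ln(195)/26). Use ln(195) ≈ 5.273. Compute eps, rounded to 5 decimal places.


ln(195) ≈ 5.273.
1*ln(N)/m ≈ 1*5.273/26 ≈ 0.20280769.
eps = sqrt(0.20280769) ≈ 0.4503417 ≈ 0.45034.

0.45034


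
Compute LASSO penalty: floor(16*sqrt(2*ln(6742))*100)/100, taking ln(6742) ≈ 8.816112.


ln(6742) ≈ 8.816112.
2*ln(n) ≈ 17.632224.
sqrt(2*ln(n)) ≈ sqrt(17.632224) ≈ 4.199074.
lambda ≈ 16*4.199074 = 67.185184.
floor(lambda*100)/100 = 67.18.

67.18


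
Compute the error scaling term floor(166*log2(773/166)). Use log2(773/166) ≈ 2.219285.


log2(n/k) = log2(773/166) ≈ 2.219285.
k*log2(n/k) ≈ 166*2.219285 = 368.40131.
floor(368.40131) = 368.

368


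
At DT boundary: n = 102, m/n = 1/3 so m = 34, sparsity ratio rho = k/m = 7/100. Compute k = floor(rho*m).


m = 1/3*102 = 34.
rho = 7/100.
rho*m = 7/100*34 = 2.38.
k = floor(2.38) = 2.

2


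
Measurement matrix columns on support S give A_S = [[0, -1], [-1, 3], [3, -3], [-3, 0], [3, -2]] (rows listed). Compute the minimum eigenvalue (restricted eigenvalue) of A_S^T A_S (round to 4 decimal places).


A_S^T A_S = [[28, -18], [-18, 23]].
trace = 51.
det = 320.
disc = trace^2 - 4*det = 2601 - 4*320 = 1321.
sqrt(1321) ≈ 36.345564.
lam_min = (51 - sqrt(1321))/2 ≈ (51 - 36.345564)/2 = 7.327218 ≈ 7.3272.

7.3272


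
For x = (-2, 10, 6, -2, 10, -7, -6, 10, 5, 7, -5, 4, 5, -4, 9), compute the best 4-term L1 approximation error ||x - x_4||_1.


Sorted |x_i| descending: [10, 10, 10, 9, 7, 7, 6, 6, 5, 5, 5, 4, 4, 2, 2]
Keep top 4: [10, 10, 10, 9]
Tail entries: [7, 7, 6, 6, 5, 5, 5, 4, 4, 2, 2]
L1 error = sum of tail = 53.

53


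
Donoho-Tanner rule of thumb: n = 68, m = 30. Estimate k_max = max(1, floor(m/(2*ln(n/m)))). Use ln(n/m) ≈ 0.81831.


n/m = 68/30 = 34/15.
ln(n/m) ≈ 0.81831.
2*ln(n/m) ≈ 1.63662.
m/(2*ln(n/m)) ≈ 30/1.63662 ≈ 18.3305.
floor = 18.
k_max = max(1, 18) = 18.

18


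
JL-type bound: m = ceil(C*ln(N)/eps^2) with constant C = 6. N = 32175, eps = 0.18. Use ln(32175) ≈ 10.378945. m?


ln(32175) ≈ 10.378945.
eps^2 = 0.18^2 = 0.0324.
C*ln(N)/eps^2 ≈ 6*10.378945/0.0324 ≈ 1922.0269.
m = ceil(1922.0269) = 1923.

1923


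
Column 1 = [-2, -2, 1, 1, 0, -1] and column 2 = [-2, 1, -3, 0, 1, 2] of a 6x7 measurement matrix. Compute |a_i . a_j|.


Inner product: -2*-2 + -2*1 + 1*-3 + 1*0 + 0*1 + -1*2
Products: [4, -2, -3, 0, 0, -2]
Sum = -3.
|dot| = 3.

3


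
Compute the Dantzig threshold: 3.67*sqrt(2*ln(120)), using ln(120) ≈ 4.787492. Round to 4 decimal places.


ln(120) ≈ 4.787492.
2*ln(n) ≈ 9.574984.
sqrt(2*ln(n)) ≈ sqrt(9.574984) ≈ 3.094347.
threshold ≈ 3.67*3.094347 = 11.35625349 ≈ 11.3563.

11.3563


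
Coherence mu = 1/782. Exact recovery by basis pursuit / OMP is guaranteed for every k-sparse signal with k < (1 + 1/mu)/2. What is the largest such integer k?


1/mu = 782.
1 + 1/mu = 783.
(1 + 1/mu)/2 = 391.5 is not an integer, so k_max = floor(391.5) = 391.

391


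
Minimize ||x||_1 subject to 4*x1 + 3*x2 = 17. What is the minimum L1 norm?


Axis intercepts:
  x1 = 17/4, x2 = 0: L1 = 17/4
  x1 = 0, x2 = 17/3: L1 = 17/3
x* = (17/4, 0)
||x*||_1 = 17/4.

17/4


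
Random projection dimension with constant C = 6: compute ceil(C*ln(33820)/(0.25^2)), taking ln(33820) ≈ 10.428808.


ln(33820) ≈ 10.428808.
eps^2 = 0.25^2 = 0.0625.
C*ln(N)/eps^2 ≈ 6*10.428808/0.0625 ≈ 1001.1656.
m = ceil(1001.1656) = 1002.

1002


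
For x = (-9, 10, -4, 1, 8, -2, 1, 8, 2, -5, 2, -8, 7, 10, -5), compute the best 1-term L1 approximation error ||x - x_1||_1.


Sorted |x_i| descending: [10, 10, 9, 8, 8, 8, 7, 5, 5, 4, 2, 2, 2, 1, 1]
Keep top 1: [10]
Tail entries: [10, 9, 8, 8, 8, 7, 5, 5, 4, 2, 2, 2, 1, 1]
L1 error = sum of tail = 72.

72


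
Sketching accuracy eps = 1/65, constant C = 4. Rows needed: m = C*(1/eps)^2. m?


1/eps = 65.
(1/eps)^2 = 4225.
m = 4*4225 = 16900.

16900


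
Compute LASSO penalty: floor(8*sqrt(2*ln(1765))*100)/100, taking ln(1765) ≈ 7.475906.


ln(1765) ≈ 7.475906.
2*ln(n) ≈ 14.951812.
sqrt(2*ln(n)) ≈ sqrt(14.951812) ≈ 3.866757.
lambda ≈ 8*3.866757 = 30.934056.
floor(lambda*100)/100 = 30.93.

30.93


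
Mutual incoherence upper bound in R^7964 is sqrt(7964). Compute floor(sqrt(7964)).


89^2 = 7921 <= 7964 < 8100 = 90^2, so 89 <= sqrt(7964) < 90.
floor(sqrt(7964)) = 89.

89


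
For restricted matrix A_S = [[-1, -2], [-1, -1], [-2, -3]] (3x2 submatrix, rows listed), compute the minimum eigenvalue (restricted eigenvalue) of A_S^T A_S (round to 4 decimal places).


A_S^T A_S = [[6, 9], [9, 14]].
trace = 20.
det = 3.
disc = trace^2 - 4*det = 400 - 4*3 = 388.
sqrt(388) ≈ 19.697716.
lam_min = (20 - sqrt(388))/2 ≈ (20 - 19.697716)/2 = 0.151142 ≈ 0.1511.

0.1511


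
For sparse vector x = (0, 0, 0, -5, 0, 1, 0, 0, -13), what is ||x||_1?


Non-zero entries: [(3, -5), (5, 1), (8, -13)]
Absolute values: [5, 1, 13]
||x||_1 = sum = 19.

19


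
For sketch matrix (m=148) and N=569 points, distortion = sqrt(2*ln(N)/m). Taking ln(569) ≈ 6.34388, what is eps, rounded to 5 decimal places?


ln(569) ≈ 6.34388.
2*ln(N)/m ≈ 2*6.34388/148 ≈ 0.08572811.
eps = sqrt(0.08572811) ≈ 0.2927936 ≈ 0.29279.

0.29279


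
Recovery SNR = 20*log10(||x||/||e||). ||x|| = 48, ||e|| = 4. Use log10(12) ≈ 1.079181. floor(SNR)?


||x||/||e|| = 48/4 = 12.
log10(12) ≈ 1.079181.
20*log10(||x||/||e||) ≈ 20*1.079181 = 21.58362.
floor(21.58362) = 21.

21


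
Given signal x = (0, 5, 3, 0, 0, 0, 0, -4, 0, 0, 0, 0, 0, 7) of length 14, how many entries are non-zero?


Non-zero positions: [1, 2, 7, 13].
Sparsity = 4.

4


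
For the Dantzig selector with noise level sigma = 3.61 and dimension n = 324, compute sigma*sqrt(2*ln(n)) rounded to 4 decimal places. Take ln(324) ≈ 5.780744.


ln(324) ≈ 5.780744.
2*ln(n) ≈ 11.561488.
sqrt(2*ln(n)) ≈ sqrt(11.561488) ≈ 3.400219.
threshold ≈ 3.61*3.400219 = 12.27479059 ≈ 12.2748.

12.2748


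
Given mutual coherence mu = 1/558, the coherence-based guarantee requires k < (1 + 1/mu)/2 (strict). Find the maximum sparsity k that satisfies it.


1/mu = 558.
1 + 1/mu = 559.
(1 + 1/mu)/2 = 279.5 is not an integer, so k_max = floor(279.5) = 279.

279


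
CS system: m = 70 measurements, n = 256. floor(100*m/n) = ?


100*m/n = 100*70/256 ≈ 27.3438.
floor = 27.

27


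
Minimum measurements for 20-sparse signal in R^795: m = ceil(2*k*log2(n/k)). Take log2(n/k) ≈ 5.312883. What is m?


log2(n/k) = log2(795/20) ≈ 5.312883.
2*k*log2(n/k) ≈ 2*20*5.312883 = 212.51532.
m = ceil(212.51532) = 213.

213


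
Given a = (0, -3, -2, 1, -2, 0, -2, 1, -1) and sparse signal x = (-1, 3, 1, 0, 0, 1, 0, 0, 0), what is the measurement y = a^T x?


Non-zero terms: ['0*-1', '-3*3', '-2*1', '0*1']
Products: [0, -9, -2, 0]
y = sum = -11.

-11


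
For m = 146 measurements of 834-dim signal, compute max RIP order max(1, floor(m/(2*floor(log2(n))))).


floor(log2(834)) = 9.
2*9 = 18.
m/(2*floor(log2(n))) = 146/18 ≈ 8.1111.
floor = 8.
k = max(1, 8) = 8.

8


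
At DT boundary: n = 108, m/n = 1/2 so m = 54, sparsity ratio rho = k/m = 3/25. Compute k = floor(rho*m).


m = 1/2*108 = 54.
rho = 3/25.
rho*m = 3/25*54 = 6.48.
k = floor(6.48) = 6.

6


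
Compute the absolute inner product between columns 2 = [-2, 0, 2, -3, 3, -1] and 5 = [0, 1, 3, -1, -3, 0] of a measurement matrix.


Inner product: -2*0 + 0*1 + 2*3 + -3*-1 + 3*-3 + -1*0
Products: [0, 0, 6, 3, -9, 0]
Sum = 0.
|dot| = 0.

0


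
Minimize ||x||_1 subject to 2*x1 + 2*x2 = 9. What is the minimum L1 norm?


Axis intercepts:
  x1 = 9/2, x2 = 0: L1 = 9/2
  x1 = 0, x2 = 9/2: L1 = 9/2
x* = (9/2, 0)
||x*||_1 = 9/2.

9/2


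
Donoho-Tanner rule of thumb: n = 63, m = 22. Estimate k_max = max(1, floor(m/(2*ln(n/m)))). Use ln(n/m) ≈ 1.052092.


n/m = 63/22.
ln(n/m) ≈ 1.052092.
2*ln(n/m) ≈ 2.104184.
m/(2*ln(n/m)) ≈ 22/2.104184 ≈ 10.4554.
floor = 10.
k_max = max(1, 10) = 10.

10


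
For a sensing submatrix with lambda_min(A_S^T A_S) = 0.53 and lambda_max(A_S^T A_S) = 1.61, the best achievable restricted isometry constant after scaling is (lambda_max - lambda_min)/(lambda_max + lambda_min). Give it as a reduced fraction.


lambda_max - lambda_min = 1.61 - 0.53 = 1.08.
lambda_max + lambda_min = 1.61 + 0.53 = 2.14.
delta = 1.08/2.14 = 108/214 = 54/107.

54/107


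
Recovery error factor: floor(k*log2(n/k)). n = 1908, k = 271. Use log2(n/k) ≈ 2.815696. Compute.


log2(n/k) = log2(1908/271) ≈ 2.815696.
k*log2(n/k) ≈ 271*2.815696 = 763.053616.
floor(763.053616) = 763.

763


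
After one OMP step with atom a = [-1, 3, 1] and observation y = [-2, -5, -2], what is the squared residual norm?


a^T a = 11.
a^T y = -15.
coeff = -15/11 = -15/11.
||r||^2 = 138/11.

138/11


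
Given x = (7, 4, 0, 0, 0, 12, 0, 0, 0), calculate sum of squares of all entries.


Non-zero entries: [(0, 7), (1, 4), (5, 12)]
Squares: [49, 16, 144]
||x||_2^2 = sum = 209.

209


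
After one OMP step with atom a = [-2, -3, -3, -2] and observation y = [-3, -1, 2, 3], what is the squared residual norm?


a^T a = 26.
a^T y = -3.
coeff = -3/26 = -3/26.
||r||^2 = 589/26.

589/26


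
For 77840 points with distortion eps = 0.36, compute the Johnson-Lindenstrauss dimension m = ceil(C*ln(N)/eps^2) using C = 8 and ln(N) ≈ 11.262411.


ln(77840) ≈ 11.262411.
eps^2 = 0.36^2 = 0.1296.
C*ln(N)/eps^2 ≈ 8*11.262411/0.1296 ≈ 695.2106.
m = ceil(695.2106) = 696.

696


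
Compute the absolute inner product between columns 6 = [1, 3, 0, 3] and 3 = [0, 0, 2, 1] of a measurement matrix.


Inner product: 1*0 + 3*0 + 0*2 + 3*1
Products: [0, 0, 0, 3]
Sum = 3.
|dot| = 3.

3


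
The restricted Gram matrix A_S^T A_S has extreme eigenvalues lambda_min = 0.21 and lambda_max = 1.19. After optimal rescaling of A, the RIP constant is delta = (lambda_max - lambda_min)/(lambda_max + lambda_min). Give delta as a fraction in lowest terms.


lambda_max - lambda_min = 1.19 - 0.21 = 0.98.
lambda_max + lambda_min = 1.19 + 0.21 = 1.40.
delta = 0.98/1.40 = 98/140 = 7/10.

7/10


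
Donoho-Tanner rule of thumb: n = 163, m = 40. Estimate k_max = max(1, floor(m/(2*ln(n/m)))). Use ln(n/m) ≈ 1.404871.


n/m = 163/40.
ln(n/m) ≈ 1.404871.
2*ln(n/m) ≈ 2.809742.
m/(2*ln(n/m)) ≈ 40/2.809742 ≈ 14.2362.
floor = 14.
k_max = max(1, 14) = 14.

14


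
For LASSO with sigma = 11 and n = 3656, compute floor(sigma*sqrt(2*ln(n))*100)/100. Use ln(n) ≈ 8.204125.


ln(3656) ≈ 8.204125.
2*ln(n) ≈ 16.40825.
sqrt(2*ln(n)) ≈ sqrt(16.40825) ≈ 4.05071.
lambda ≈ 11*4.05071 = 44.55781.
floor(lambda*100)/100 = 44.55.

44.55


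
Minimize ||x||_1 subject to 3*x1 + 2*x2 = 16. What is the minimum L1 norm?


Axis intercepts:
  x1 = 16/3, x2 = 0: L1 = 16/3
  x1 = 0, x2 = 8: L1 = 8
x* = (16/3, 0)
||x*||_1 = 16/3.

16/3


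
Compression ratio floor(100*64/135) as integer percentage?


100*m/n = 100*64/135 ≈ 47.4074.
floor = 47.

47


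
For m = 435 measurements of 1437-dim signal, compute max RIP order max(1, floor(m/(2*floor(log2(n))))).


floor(log2(1437)) = 10.
2*10 = 20.
m/(2*floor(log2(n))) = 435/20 ≈ 21.75.
floor = 21.
k = max(1, 21) = 21.

21


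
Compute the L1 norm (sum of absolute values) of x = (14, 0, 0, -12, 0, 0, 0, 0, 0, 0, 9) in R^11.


Non-zero entries: [(0, 14), (3, -12), (10, 9)]
Absolute values: [14, 12, 9]
||x||_1 = sum = 35.

35


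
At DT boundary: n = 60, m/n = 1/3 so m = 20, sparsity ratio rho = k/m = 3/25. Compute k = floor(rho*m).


m = 1/3*60 = 20.
rho = 3/25.
rho*m = 3/25*20 = 2.4.
k = floor(2.4) = 2.

2


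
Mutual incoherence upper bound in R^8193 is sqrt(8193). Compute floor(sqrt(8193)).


90^2 = 8100 <= 8193 < 8281 = 91^2, so 90 <= sqrt(8193) < 91.
floor(sqrt(8193)) = 90.

90


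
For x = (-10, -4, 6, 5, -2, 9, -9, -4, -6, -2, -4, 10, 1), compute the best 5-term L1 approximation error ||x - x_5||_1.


Sorted |x_i| descending: [10, 10, 9, 9, 6, 6, 5, 4, 4, 4, 2, 2, 1]
Keep top 5: [10, 10, 9, 9, 6]
Tail entries: [6, 5, 4, 4, 4, 2, 2, 1]
L1 error = sum of tail = 28.

28


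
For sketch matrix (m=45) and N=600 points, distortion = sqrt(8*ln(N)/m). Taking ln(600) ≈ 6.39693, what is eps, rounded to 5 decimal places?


ln(600) ≈ 6.39693.
8*ln(N)/m ≈ 8*6.39693/45 ≈ 1.137232.
eps = sqrt(1.137232) ≈ 1.0664108 ≈ 1.06641.

1.06641


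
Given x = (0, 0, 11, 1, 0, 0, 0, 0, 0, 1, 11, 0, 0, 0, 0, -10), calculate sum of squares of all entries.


Non-zero entries: [(2, 11), (3, 1), (9, 1), (10, 11), (15, -10)]
Squares: [121, 1, 1, 121, 100]
||x||_2^2 = sum = 344.

344


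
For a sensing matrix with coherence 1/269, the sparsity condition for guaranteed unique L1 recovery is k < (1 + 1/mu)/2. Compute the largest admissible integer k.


1/mu = 269.
1 + 1/mu = 270.
(1 + 1/mu)/2 = 135 is an integer and the inequality is strict, so k_max = 135 - 1 = 134.

134


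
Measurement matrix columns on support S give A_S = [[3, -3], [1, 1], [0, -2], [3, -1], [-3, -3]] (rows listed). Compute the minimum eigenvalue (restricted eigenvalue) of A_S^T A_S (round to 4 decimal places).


A_S^T A_S = [[28, -2], [-2, 24]].
trace = 52.
det = 668.
disc = trace^2 - 4*det = 2704 - 4*668 = 32.
sqrt(32) ≈ 5.656854.
lam_min = (52 - sqrt(32))/2 ≈ (52 - 5.656854)/2 = 23.171573 ≈ 23.1716.

23.1716


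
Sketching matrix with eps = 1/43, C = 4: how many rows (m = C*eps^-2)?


1/eps = 43.
(1/eps)^2 = 1849.
m = 4*1849 = 7396.

7396


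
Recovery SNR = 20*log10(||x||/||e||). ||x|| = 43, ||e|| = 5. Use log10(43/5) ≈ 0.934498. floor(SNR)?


||x||/||e|| = 43/5.
log10(43/5) ≈ 0.934498.
20*log10(||x||/||e||) ≈ 20*0.934498 = 18.68996.
floor(18.68996) = 18.

18


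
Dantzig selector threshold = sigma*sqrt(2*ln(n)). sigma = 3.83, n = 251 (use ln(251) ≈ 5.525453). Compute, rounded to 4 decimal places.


ln(251) ≈ 5.525453.
2*ln(n) ≈ 11.050906.
sqrt(2*ln(n)) ≈ sqrt(11.050906) ≈ 3.32429.
threshold ≈ 3.83*3.32429 = 12.7320307 ≈ 12.7320.

12.7320


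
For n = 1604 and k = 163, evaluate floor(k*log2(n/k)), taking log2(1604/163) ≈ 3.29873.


log2(n/k) = log2(1604/163) ≈ 3.29873.
k*log2(n/k) ≈ 163*3.29873 = 537.69299.
floor(537.69299) = 537.

537


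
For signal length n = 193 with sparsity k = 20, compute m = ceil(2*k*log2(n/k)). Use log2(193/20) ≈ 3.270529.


log2(n/k) = log2(193/20) ≈ 3.270529.
2*k*log2(n/k) ≈ 2*20*3.270529 = 130.82116.
m = ceil(130.82116) = 131.

131


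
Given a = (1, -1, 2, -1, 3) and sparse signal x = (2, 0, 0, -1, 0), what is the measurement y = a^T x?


Non-zero terms: ['1*2', '-1*-1']
Products: [2, 1]
y = sum = 3.

3


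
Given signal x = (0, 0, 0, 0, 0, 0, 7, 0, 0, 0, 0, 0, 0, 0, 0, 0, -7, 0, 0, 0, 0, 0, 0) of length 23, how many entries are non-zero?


Non-zero positions: [6, 16].
Sparsity = 2.

2


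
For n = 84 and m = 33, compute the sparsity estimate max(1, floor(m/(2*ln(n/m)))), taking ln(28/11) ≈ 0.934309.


n/m = 84/33 = 28/11.
ln(n/m) ≈ 0.934309.
2*ln(n/m) ≈ 1.868618.
m/(2*ln(n/m)) ≈ 33/1.868618 ≈ 17.6601.
floor = 17.
k_max = max(1, 17) = 17.

17


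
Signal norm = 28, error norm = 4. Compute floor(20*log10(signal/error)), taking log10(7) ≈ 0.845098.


||x||/||e|| = 28/4 = 7.
log10(7) ≈ 0.845098.
20*log10(||x||/||e||) ≈ 20*0.845098 = 16.90196.
floor(16.90196) = 16.

16


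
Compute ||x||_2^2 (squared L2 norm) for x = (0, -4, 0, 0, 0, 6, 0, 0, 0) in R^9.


Non-zero entries: [(1, -4), (5, 6)]
Squares: [16, 36]
||x||_2^2 = sum = 52.

52


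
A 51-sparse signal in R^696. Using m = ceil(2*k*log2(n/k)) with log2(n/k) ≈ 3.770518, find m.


log2(n/k) = log2(696/51) ≈ 3.770518.
2*k*log2(n/k) ≈ 2*51*3.770518 = 384.592836.
m = ceil(384.592836) = 385.

385


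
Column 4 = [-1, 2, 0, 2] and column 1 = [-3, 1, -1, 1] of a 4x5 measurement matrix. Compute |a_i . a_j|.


Inner product: -1*-3 + 2*1 + 0*-1 + 2*1
Products: [3, 2, 0, 2]
Sum = 7.
|dot| = 7.

7


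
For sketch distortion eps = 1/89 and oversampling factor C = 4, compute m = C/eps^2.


1/eps = 89.
(1/eps)^2 = 7921.
m = 4*7921 = 31684.

31684


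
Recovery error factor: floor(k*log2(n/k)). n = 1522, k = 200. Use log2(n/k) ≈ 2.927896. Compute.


log2(n/k) = log2(1522/200) ≈ 2.927896.
k*log2(n/k) ≈ 200*2.927896 = 585.5792.
floor(585.5792) = 585.

585


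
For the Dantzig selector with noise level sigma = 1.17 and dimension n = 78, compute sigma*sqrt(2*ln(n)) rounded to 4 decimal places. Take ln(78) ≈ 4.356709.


ln(78) ≈ 4.356709.
2*ln(n) ≈ 8.713418.
sqrt(2*ln(n)) ≈ sqrt(8.713418) ≈ 2.95185.
threshold ≈ 1.17*2.95185 = 3.4536645 ≈ 3.4537.

3.4537


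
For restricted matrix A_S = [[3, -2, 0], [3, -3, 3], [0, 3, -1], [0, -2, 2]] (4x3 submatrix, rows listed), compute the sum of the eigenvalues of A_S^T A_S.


Sum of eigenvalues of A_S^T A_S = trace(A_S^T A_S) = sum of squared column norms of A_S.
A_S^T A_S diagonal: [18, 26, 14].
trace = 18 + 26 + 14 = 58.

58


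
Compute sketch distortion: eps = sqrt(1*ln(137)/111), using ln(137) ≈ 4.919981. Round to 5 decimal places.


ln(137) ≈ 4.919981.
1*ln(N)/m ≈ 1*4.919981/111 ≈ 0.04432415.
eps = sqrt(0.04432415) ≈ 0.210533 ≈ 0.21053.

0.21053


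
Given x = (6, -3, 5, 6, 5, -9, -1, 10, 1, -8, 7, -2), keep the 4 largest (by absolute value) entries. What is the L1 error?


Sorted |x_i| descending: [10, 9, 8, 7, 6, 6, 5, 5, 3, 2, 1, 1]
Keep top 4: [10, 9, 8, 7]
Tail entries: [6, 6, 5, 5, 3, 2, 1, 1]
L1 error = sum of tail = 29.

29


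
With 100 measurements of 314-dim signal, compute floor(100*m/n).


100*m/n = 100*100/314 ≈ 31.8471.
floor = 31.

31


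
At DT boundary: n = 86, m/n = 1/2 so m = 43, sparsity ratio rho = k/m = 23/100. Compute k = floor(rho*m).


m = 1/2*86 = 43.
rho = 23/100.
rho*m = 23/100*43 = 9.89.
k = floor(9.89) = 9.

9


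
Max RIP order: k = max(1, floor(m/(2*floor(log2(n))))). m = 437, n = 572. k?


floor(log2(572)) = 9.
2*9 = 18.
m/(2*floor(log2(n))) = 437/18 ≈ 24.2778.
floor = 24.
k = max(1, 24) = 24.

24


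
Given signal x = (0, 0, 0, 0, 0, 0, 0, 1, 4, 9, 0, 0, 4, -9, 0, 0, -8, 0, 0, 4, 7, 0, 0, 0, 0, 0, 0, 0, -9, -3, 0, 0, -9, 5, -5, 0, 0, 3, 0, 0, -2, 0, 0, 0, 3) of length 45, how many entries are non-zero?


Non-zero positions: [7, 8, 9, 12, 13, 16, 19, 20, 28, 29, 32, 33, 34, 37, 40, 44].
Sparsity = 16.

16


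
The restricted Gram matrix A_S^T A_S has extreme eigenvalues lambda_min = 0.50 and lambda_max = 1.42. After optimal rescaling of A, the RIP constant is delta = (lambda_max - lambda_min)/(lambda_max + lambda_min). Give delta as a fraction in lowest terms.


lambda_max - lambda_min = 1.42 - 0.50 = 0.92.
lambda_max + lambda_min = 1.42 + 0.50 = 1.92.
delta = 0.92/1.92 = 92/192 = 23/48.

23/48


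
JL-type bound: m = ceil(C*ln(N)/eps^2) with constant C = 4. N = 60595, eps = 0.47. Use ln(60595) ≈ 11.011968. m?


ln(60595) ≈ 11.011968.
eps^2 = 0.47^2 = 0.2209.
C*ln(N)/eps^2 ≈ 4*11.011968/0.2209 ≈ 199.4019.
m = ceil(199.4019) = 200.

200


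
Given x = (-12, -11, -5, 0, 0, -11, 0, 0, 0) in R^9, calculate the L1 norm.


Non-zero entries: [(0, -12), (1, -11), (2, -5), (5, -11)]
Absolute values: [12, 11, 5, 11]
||x||_1 = sum = 39.

39


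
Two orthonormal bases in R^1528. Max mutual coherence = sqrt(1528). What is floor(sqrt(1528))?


39^2 = 1521 <= 1528 < 1600 = 40^2, so 39 <= sqrt(1528) < 40.
floor(sqrt(1528)) = 39.

39


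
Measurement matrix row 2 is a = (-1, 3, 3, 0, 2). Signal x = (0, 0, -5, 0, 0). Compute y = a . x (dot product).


Non-zero terms: ['3*-5']
Products: [-15]
y = sum = -15.

-15


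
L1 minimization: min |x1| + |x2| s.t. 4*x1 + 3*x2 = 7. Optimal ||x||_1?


Axis intercepts:
  x1 = 7/4, x2 = 0: L1 = 7/4
  x1 = 0, x2 = 7/3: L1 = 7/3
x* = (7/4, 0)
||x*||_1 = 7/4.

7/4


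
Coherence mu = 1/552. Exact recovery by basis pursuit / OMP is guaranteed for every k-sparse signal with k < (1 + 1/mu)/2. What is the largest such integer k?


1/mu = 552.
1 + 1/mu = 553.
(1 + 1/mu)/2 = 276.5 is not an integer, so k_max = floor(276.5) = 276.

276


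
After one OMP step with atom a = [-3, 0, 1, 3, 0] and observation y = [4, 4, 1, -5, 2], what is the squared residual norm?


a^T a = 19.
a^T y = -26.
coeff = -26/19 = -26/19.
||r||^2 = 502/19.

502/19


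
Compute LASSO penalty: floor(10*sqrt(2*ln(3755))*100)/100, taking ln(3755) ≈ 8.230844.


ln(3755) ≈ 8.230844.
2*ln(n) ≈ 16.461688.
sqrt(2*ln(n)) ≈ sqrt(16.461688) ≈ 4.057301.
lambda ≈ 10*4.057301 = 40.57301.
floor(lambda*100)/100 = 40.57.

40.57


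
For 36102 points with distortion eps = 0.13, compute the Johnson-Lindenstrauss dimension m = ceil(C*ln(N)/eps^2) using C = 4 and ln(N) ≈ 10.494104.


ln(36102) ≈ 10.494104.
eps^2 = 0.13^2 = 0.0169.
C*ln(N)/eps^2 ≈ 4*10.494104/0.0169 ≈ 2483.8116.
m = ceil(2483.8116) = 2484.

2484


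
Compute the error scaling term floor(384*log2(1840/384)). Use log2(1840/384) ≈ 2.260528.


log2(n/k) = log2(1840/384) ≈ 2.260528.
k*log2(n/k) ≈ 384*2.260528 = 868.042752.
floor(868.042752) = 868.

868


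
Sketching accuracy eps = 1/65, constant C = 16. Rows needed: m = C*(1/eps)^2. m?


1/eps = 65.
(1/eps)^2 = 4225.
m = 16*4225 = 67600.

67600


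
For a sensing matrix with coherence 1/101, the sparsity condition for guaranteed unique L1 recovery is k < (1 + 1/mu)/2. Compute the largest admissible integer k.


1/mu = 101.
1 + 1/mu = 102.
(1 + 1/mu)/2 = 51 is an integer and the inequality is strict, so k_max = 51 - 1 = 50.

50


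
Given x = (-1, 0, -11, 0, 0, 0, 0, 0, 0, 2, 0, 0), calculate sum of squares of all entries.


Non-zero entries: [(0, -1), (2, -11), (9, 2)]
Squares: [1, 121, 4]
||x||_2^2 = sum = 126.

126


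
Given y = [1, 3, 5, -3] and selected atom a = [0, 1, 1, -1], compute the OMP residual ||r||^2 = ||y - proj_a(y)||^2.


a^T a = 3.
a^T y = 11.
coeff = 11/3 = 11/3.
||r||^2 = 11/3.

11/3


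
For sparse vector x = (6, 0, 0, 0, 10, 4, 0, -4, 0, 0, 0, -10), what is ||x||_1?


Non-zero entries: [(0, 6), (4, 10), (5, 4), (7, -4), (11, -10)]
Absolute values: [6, 10, 4, 4, 10]
||x||_1 = sum = 34.

34


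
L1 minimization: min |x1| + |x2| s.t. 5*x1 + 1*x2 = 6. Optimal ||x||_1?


Axis intercepts:
  x1 = 6/5, x2 = 0: L1 = 6/5
  x1 = 0, x2 = 6: L1 = 6
x* = (6/5, 0)
||x*||_1 = 6/5.

6/5


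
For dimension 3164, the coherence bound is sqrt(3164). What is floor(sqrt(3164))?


56^2 = 3136 <= 3164 < 3249 = 57^2, so 56 <= sqrt(3164) < 57.
floor(sqrt(3164)) = 56.

56


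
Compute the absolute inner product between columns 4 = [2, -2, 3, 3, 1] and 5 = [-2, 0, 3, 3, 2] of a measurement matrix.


Inner product: 2*-2 + -2*0 + 3*3 + 3*3 + 1*2
Products: [-4, 0, 9, 9, 2]
Sum = 16.
|dot| = 16.

16


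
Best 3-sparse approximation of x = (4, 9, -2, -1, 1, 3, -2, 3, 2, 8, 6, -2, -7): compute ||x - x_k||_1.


Sorted |x_i| descending: [9, 8, 7, 6, 4, 3, 3, 2, 2, 2, 2, 1, 1]
Keep top 3: [9, 8, 7]
Tail entries: [6, 4, 3, 3, 2, 2, 2, 2, 1, 1]
L1 error = sum of tail = 26.

26


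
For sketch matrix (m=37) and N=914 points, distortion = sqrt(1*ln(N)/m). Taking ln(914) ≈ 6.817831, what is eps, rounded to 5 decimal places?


ln(914) ≈ 6.817831.
1*ln(N)/m ≈ 1*6.817831/37 ≈ 0.1842657.
eps = sqrt(0.1842657) ≈ 0.4292618 ≈ 0.42926.

0.42926


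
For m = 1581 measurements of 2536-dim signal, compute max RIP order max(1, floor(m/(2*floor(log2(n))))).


floor(log2(2536)) = 11.
2*11 = 22.
m/(2*floor(log2(n))) = 1581/22 ≈ 71.8636.
floor = 71.
k = max(1, 71) = 71.

71


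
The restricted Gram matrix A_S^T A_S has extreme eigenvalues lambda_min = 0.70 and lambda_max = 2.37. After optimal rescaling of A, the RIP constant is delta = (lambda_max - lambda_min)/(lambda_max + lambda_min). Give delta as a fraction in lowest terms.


lambda_max - lambda_min = 2.37 - 0.70 = 1.67.
lambda_max + lambda_min = 2.37 + 0.70 = 3.07.
delta = 1.67/3.07 = 167/307.

167/307


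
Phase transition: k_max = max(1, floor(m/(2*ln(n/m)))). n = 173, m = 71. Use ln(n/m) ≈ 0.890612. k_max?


n/m = 173/71.
ln(n/m) ≈ 0.890612.
2*ln(n/m) ≈ 1.781224.
m/(2*ln(n/m)) ≈ 71/1.781224 ≈ 39.8602.
floor = 39.
k_max = max(1, 39) = 39.

39


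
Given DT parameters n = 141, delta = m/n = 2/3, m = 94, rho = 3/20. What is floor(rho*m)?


m = 2/3*141 = 94.
rho = 3/20.
rho*m = 3/20*94 = 14.1.
k = floor(14.1) = 14.

14


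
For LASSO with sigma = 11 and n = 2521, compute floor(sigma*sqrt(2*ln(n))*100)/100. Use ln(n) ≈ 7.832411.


ln(2521) ≈ 7.832411.
2*ln(n) ≈ 15.664822.
sqrt(2*ln(n)) ≈ sqrt(15.664822) ≈ 3.957881.
lambda ≈ 11*3.957881 = 43.536691.
floor(lambda*100)/100 = 43.53.

43.53


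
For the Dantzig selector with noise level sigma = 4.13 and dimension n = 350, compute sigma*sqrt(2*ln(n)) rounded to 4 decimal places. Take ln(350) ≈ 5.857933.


ln(350) ≈ 5.857933.
2*ln(n) ≈ 11.715866.
sqrt(2*ln(n)) ≈ sqrt(11.715866) ≈ 3.422845.
threshold ≈ 4.13*3.422845 = 14.13634985 ≈ 14.1363.

14.1363


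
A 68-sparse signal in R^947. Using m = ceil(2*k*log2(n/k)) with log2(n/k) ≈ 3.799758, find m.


log2(n/k) = log2(947/68) ≈ 3.799758.
2*k*log2(n/k) ≈ 2*68*3.799758 = 516.767088.
m = ceil(516.767088) = 517.

517


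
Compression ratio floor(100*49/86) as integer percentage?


100*m/n = 100*49/86 ≈ 56.9767.
floor = 56.

56


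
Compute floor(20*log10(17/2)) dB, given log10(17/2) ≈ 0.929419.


||x||/||e|| = 17/2.
log10(17/2) ≈ 0.929419.
20*log10(||x||/||e||) ≈ 20*0.929419 = 18.58838.
floor(18.58838) = 18.

18


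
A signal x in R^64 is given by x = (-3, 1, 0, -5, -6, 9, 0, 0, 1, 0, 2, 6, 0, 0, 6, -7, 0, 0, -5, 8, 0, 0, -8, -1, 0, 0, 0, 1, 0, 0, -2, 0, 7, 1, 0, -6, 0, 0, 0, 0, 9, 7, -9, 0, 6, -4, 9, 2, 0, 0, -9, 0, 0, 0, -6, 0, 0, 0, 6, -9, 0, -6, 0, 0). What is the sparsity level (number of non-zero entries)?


Non-zero positions: [0, 1, 3, 4, 5, 8, 10, 11, 14, 15, 18, 19, 22, 23, 27, 30, 32, 33, 35, 40, 41, 42, 44, 45, 46, 47, 50, 54, 58, 59, 61].
Sparsity = 31.

31


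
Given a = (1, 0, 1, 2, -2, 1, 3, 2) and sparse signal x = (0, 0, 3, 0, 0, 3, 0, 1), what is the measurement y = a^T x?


Non-zero terms: ['1*3', '1*3', '2*1']
Products: [3, 3, 2]
y = sum = 8.

8


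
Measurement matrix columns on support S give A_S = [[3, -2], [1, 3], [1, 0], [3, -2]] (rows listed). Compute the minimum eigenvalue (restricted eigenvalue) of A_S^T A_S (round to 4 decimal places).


A_S^T A_S = [[20, -9], [-9, 17]].
trace = 37.
det = 259.
disc = trace^2 - 4*det = 1369 - 4*259 = 333.
sqrt(333) ≈ 18.248288.
lam_min = (37 - sqrt(333))/2 ≈ (37 - 18.248288)/2 = 9.375856 ≈ 9.3759.

9.3759


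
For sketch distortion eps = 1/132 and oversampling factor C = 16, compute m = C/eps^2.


1/eps = 132.
(1/eps)^2 = 17424.
m = 16*17424 = 278784.

278784


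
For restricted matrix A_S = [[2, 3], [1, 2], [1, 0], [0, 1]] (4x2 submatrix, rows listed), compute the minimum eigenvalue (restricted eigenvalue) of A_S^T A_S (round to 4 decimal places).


A_S^T A_S = [[6, 8], [8, 14]].
trace = 20.
det = 20.
disc = trace^2 - 4*det = 400 - 4*20 = 320.
sqrt(320) ≈ 17.888544.
lam_min = (20 - sqrt(320))/2 ≈ (20 - 17.888544)/2 = 1.055728 ≈ 1.0557.

1.0557


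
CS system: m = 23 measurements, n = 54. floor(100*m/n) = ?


100*m/n = 100*23/54 ≈ 42.5926.
floor = 42.

42


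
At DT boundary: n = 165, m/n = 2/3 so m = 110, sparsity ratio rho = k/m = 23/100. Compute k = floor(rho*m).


m = 2/3*165 = 110.
rho = 23/100.
rho*m = 23/100*110 = 25.3.
k = floor(25.3) = 25.

25


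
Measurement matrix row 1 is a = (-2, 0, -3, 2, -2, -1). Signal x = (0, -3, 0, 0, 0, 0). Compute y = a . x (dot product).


Non-zero terms: ['0*-3']
Products: [0]
y = sum = 0.

0


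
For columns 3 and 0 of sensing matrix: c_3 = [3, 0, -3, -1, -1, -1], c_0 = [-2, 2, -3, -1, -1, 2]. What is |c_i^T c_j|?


Inner product: 3*-2 + 0*2 + -3*-3 + -1*-1 + -1*-1 + -1*2
Products: [-6, 0, 9, 1, 1, -2]
Sum = 3.
|dot| = 3.

3


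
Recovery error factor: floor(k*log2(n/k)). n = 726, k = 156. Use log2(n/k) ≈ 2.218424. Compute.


log2(n/k) = log2(726/156) ≈ 2.218424.
k*log2(n/k) ≈ 156*2.218424 = 346.074144.
floor(346.074144) = 346.

346


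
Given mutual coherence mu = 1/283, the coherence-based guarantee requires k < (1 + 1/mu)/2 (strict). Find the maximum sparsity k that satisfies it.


1/mu = 283.
1 + 1/mu = 284.
(1 + 1/mu)/2 = 142 is an integer and the inequality is strict, so k_max = 142 - 1 = 141.

141


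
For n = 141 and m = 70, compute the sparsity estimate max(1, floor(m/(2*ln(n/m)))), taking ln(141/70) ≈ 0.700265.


n/m = 141/70.
ln(n/m) ≈ 0.700265.
2*ln(n/m) ≈ 1.40053.
m/(2*ln(n/m)) ≈ 70/1.40053 ≈ 49.9811.
floor = 49.
k_max = max(1, 49) = 49.

49


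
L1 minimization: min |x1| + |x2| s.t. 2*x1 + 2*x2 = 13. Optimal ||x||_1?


Axis intercepts:
  x1 = 13/2, x2 = 0: L1 = 13/2
  x1 = 0, x2 = 13/2: L1 = 13/2
x* = (13/2, 0)
||x*||_1 = 13/2.

13/2


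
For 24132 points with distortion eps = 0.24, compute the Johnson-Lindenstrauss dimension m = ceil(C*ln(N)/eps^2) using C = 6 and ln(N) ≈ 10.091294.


ln(24132) ≈ 10.091294.
eps^2 = 0.24^2 = 0.0576.
C*ln(N)/eps^2 ≈ 6*10.091294/0.0576 ≈ 1051.1765.
m = ceil(1051.1765) = 1052.

1052


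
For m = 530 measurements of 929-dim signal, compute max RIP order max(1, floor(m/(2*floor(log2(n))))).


floor(log2(929)) = 9.
2*9 = 18.
m/(2*floor(log2(n))) = 530/18 ≈ 29.4444.
floor = 29.
k = max(1, 29) = 29.

29


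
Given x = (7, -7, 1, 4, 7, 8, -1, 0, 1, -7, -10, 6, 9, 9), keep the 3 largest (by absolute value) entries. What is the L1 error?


Sorted |x_i| descending: [10, 9, 9, 8, 7, 7, 7, 7, 6, 4, 1, 1, 1, 0]
Keep top 3: [10, 9, 9]
Tail entries: [8, 7, 7, 7, 7, 6, 4, 1, 1, 1, 0]
L1 error = sum of tail = 49.

49


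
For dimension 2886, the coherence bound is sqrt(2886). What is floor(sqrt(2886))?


53^2 = 2809 <= 2886 < 2916 = 54^2, so 53 <= sqrt(2886) < 54.
floor(sqrt(2886)) = 53.

53


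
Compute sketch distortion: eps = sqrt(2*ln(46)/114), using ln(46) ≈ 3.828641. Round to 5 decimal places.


ln(46) ≈ 3.828641.
2*ln(N)/m ≈ 2*3.828641/114 ≈ 0.06716914.
eps = sqrt(0.06716914) ≈ 0.2591701 ≈ 0.25917.

0.25917


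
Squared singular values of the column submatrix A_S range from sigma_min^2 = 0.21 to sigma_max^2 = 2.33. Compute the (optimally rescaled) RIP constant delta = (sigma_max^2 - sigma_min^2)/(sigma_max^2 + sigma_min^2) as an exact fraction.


lambda_max - lambda_min = 2.33 - 0.21 = 2.12.
lambda_max + lambda_min = 2.33 + 0.21 = 2.54.
delta = 2.12/2.54 = 212/254 = 106/127.

106/127


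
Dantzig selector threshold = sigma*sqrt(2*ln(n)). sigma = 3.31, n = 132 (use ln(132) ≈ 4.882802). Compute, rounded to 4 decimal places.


ln(132) ≈ 4.882802.
2*ln(n) ≈ 9.765604.
sqrt(2*ln(n)) ≈ sqrt(9.765604) ≈ 3.124997.
threshold ≈ 3.31*3.124997 = 10.34374007 ≈ 10.3437.

10.3437


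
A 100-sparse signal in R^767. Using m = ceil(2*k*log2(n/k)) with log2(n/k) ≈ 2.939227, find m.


log2(n/k) = log2(767/100) ≈ 2.939227.
2*k*log2(n/k) ≈ 2*100*2.939227 = 587.8454.
m = ceil(587.8454) = 588.

588


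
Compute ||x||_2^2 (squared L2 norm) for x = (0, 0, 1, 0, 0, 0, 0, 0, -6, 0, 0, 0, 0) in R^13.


Non-zero entries: [(2, 1), (8, -6)]
Squares: [1, 36]
||x||_2^2 = sum = 37.

37


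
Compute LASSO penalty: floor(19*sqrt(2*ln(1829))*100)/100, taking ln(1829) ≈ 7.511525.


ln(1829) ≈ 7.511525.
2*ln(n) ≈ 15.02305.
sqrt(2*ln(n)) ≈ sqrt(15.02305) ≈ 3.875958.
lambda ≈ 19*3.875958 = 73.643202.
floor(lambda*100)/100 = 73.64.

73.64


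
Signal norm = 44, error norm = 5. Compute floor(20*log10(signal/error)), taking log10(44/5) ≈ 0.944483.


||x||/||e|| = 44/5.
log10(44/5) ≈ 0.944483.
20*log10(||x||/||e||) ≈ 20*0.944483 = 18.88966.
floor(18.88966) = 18.

18


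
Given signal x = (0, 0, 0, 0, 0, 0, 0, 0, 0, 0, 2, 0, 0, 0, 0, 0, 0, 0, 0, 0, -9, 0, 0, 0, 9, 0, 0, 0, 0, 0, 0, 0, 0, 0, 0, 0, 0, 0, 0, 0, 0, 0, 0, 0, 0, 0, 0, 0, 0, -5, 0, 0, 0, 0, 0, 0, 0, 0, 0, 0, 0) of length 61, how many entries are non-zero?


Non-zero positions: [10, 20, 24, 49].
Sparsity = 4.

4


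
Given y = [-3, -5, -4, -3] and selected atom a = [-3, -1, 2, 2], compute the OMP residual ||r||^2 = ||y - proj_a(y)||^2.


a^T a = 18.
a^T y = 0.
coeff = 0/18 = 0.
||r||^2 = 59.

59


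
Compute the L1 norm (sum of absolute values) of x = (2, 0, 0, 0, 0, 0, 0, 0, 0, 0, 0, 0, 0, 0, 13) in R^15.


Non-zero entries: [(0, 2), (14, 13)]
Absolute values: [2, 13]
||x||_1 = sum = 15.

15


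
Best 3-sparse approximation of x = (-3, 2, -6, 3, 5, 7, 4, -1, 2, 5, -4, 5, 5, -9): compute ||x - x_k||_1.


Sorted |x_i| descending: [9, 7, 6, 5, 5, 5, 5, 4, 4, 3, 3, 2, 2, 1]
Keep top 3: [9, 7, 6]
Tail entries: [5, 5, 5, 5, 4, 4, 3, 3, 2, 2, 1]
L1 error = sum of tail = 39.

39


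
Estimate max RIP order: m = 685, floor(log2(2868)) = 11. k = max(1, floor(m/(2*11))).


floor(log2(2868)) = 11.
2*11 = 22.
m/(2*floor(log2(n))) = 685/22 ≈ 31.1364.
floor = 31.
k = max(1, 31) = 31.

31


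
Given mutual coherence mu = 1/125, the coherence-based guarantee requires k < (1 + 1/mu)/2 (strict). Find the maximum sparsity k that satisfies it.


1/mu = 125.
1 + 1/mu = 126.
(1 + 1/mu)/2 = 63 is an integer and the inequality is strict, so k_max = 63 - 1 = 62.

62


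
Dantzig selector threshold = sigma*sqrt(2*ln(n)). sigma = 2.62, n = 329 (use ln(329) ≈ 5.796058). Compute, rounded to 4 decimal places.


ln(329) ≈ 5.796058.
2*ln(n) ≈ 11.592116.
sqrt(2*ln(n)) ≈ sqrt(11.592116) ≈ 3.40472.
threshold ≈ 2.62*3.40472 = 8.9203664 ≈ 8.9204.

8.9204


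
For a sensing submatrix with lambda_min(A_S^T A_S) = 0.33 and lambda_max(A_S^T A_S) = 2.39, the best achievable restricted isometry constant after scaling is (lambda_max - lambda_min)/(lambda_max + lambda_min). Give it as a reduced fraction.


lambda_max - lambda_min = 2.39 - 0.33 = 2.06.
lambda_max + lambda_min = 2.39 + 0.33 = 2.72.
delta = 2.06/2.72 = 206/272 = 103/136.

103/136


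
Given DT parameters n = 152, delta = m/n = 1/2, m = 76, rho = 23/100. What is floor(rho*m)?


m = 1/2*152 = 76.
rho = 23/100.
rho*m = 23/100*76 = 17.48.
k = floor(17.48) = 17.

17


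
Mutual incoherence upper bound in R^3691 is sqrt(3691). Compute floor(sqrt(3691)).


60^2 = 3600 <= 3691 < 3721 = 61^2, so 60 <= sqrt(3691) < 61.
floor(sqrt(3691)) = 60.

60


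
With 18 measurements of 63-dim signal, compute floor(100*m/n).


100*m/n = 100*18/63 ≈ 28.5714.
floor = 28.

28


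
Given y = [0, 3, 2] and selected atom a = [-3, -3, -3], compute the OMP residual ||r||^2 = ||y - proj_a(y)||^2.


a^T a = 27.
a^T y = -15.
coeff = -15/27 = -5/9.
||r||^2 = 14/3.

14/3


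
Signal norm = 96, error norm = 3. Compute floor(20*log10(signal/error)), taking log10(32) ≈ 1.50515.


||x||/||e|| = 96/3 = 32.
log10(32) ≈ 1.50515.
20*log10(||x||/||e||) ≈ 20*1.50515 = 30.103.
floor(30.103) = 30.

30


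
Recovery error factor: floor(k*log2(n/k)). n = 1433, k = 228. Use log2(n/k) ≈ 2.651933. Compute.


log2(n/k) = log2(1433/228) ≈ 2.651933.
k*log2(n/k) ≈ 228*2.651933 = 604.640724.
floor(604.640724) = 604.

604


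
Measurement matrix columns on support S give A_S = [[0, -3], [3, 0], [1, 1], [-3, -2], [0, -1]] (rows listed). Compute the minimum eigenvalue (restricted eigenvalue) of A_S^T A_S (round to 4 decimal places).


A_S^T A_S = [[19, 7], [7, 15]].
trace = 34.
det = 236.
disc = trace^2 - 4*det = 1156 - 4*236 = 212.
sqrt(212) ≈ 14.560220.
lam_min = (34 - sqrt(212))/2 ≈ (34 - 14.560220)/2 = 9.71989 ≈ 9.7199.

9.7199


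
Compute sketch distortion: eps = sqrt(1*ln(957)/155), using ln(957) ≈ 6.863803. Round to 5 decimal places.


ln(957) ≈ 6.863803.
1*ln(N)/m ≈ 1*6.863803/155 ≈ 0.0442826.
eps = sqrt(0.0442826) ≈ 0.2104343 ≈ 0.21043.

0.21043


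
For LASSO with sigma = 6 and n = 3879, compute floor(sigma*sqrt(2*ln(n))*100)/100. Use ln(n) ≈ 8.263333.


ln(3879) ≈ 8.263333.
2*ln(n) ≈ 16.526666.
sqrt(2*ln(n)) ≈ sqrt(16.526666) ≈ 4.0653.
lambda ≈ 6*4.0653 = 24.3918.
floor(lambda*100)/100 = 24.39.

24.39


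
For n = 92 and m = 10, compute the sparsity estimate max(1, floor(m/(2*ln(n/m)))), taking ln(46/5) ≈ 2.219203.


n/m = 92/10 = 46/5.
ln(n/m) ≈ 2.219203.
2*ln(n/m) ≈ 4.438406.
m/(2*ln(n/m)) ≈ 10/4.438406 ≈ 2.2531.
floor = 2.
k_max = max(1, 2) = 2.

2


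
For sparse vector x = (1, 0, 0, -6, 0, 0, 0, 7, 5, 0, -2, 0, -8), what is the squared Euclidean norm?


Non-zero entries: [(0, 1), (3, -6), (7, 7), (8, 5), (10, -2), (12, -8)]
Squares: [1, 36, 49, 25, 4, 64]
||x||_2^2 = sum = 179.

179


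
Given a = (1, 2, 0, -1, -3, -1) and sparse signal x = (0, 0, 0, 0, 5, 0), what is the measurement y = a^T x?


Non-zero terms: ['-3*5']
Products: [-15]
y = sum = -15.

-15


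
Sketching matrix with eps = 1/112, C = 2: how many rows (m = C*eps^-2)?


1/eps = 112.
(1/eps)^2 = 12544.
m = 2*12544 = 25088.

25088


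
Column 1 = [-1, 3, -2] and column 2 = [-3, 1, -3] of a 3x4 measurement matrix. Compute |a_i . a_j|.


Inner product: -1*-3 + 3*1 + -2*-3
Products: [3, 3, 6]
Sum = 12.
|dot| = 12.

12
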